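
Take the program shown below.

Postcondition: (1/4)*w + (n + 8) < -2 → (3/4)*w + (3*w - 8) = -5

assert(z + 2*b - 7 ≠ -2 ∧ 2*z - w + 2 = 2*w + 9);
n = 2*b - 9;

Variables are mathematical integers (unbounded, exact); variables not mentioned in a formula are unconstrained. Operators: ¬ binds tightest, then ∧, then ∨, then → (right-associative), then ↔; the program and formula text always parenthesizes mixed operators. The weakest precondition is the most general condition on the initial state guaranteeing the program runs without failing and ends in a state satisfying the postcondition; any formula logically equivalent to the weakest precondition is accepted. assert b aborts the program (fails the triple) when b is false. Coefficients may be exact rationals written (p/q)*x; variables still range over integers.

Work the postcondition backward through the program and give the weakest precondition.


Working backward. After the program, the postcondition (1/4)*w + (n + 8) < -2 → (3/4)*w + (3*w - 8) = -5 must hold; in canonical form it is n + (1/4)*w < -10 → (15/4)*w = 3.
Before n := 2*b - 9: 2*b + (1/4)*w < -1 → (15/4)*w = 3
Before assert z + 2*b - 7 ≠ -2 ∧ 2*z - w + 2 = 2*w + 9: 2*b + z ≠ 5 ∧ 2*z = 3*w + 7 ∧ (2*b + (1/4)*w < -1 → (15/4)*w = 3)
Answer: WP = 2*b + z ≠ 5 ∧ 2*z = 3*w + 7 ∧ (2*b + (1/4)*w < -1 → (15/4)*w = 3)


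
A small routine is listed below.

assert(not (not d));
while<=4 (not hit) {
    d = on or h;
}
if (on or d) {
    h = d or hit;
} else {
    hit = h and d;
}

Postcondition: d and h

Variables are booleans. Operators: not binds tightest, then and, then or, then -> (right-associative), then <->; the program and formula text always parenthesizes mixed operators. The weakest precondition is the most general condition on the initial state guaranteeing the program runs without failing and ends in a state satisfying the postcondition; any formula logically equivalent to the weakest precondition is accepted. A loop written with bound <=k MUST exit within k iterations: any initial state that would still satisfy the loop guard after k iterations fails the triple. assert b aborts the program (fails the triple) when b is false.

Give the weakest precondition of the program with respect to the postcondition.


Working backward. After the program, d and h must hold.
Then branch requires d and (d or hit); else branch requires d and h.
Before the if: ((on or d) -> (d and (d or hit))) and ((not (on or d)) -> (d and h))
Before the loop (bound <=4), unroll the exhaustion recursion (WP_0 = exit-now case; WP_j = one more guarded iteration, up to j = 4):
  WP_0: hit and ((on or d) -> (d and (d or hit))) and ((not (on or d)) -> (d and h))
  WP_1: ((not hit) -> (hit and ((on or h) -> ((on or h) and (on or h or hit))) and ((not (on or h)) -> ((on or h) and h)))) and (hit -> (((on or d) -> (d and (d or hit))) and ((not (on or d)) -> (d and h))))
  WP_2: ((not hit) -> (((not hit) -> (hit and ((on or h) -> ((on or h) and (on or h or hit))) and ((not (on or h)) -> ((on or h) and h)))) and (hit -> (((on or h) -> ((on or h) and (on or h or hit))) and ((not (on or h)) -> ((on or h) and h)))))) and (hit -> (((on or d) -> (d and (d or hit))) and ((not (on or d)) -> (d and h))))
  WP_3: ((not hit) -> (((not hit) -> (((not hit) -> (hit and ((on or h) -> ((on or h) and (on or h or hit))) and ((not (on or h)) -> ((on or h) and h)))) and (hit -> (((on or h) -> ((on or h) and (on or h or hit))) and ((not (on or h)) -> ((on or h) and h)))))) and (hit -> (((on or h) -> ((on or h) and (on or h or hit))) and ((not (on or h)) -> ((on or h) and h)))))) and (hit -> (((on or d) -> (d and (d or hit))) and ((not (on or d)) -> (d and h))))
  WP_4: ((not hit) -> (((not hit) -> (((not hit) -> (((not hit) -> (hit and ((on or h) -> ((on or h) and (on or h or hit))) and ((not (on or h)) -> ((on or h) and h)))) and (hit -> (((on or h) -> ((on or h) and (on or h or hit))) and ((not (on or h)) -> ((on or h) and h)))))) and (hit -> (((on or h) -> ((on or h) and (on or h or hit))) and ((not (on or h)) -> ((on or h) and h)))))) and (hit -> (((on or h) -> ((on or h) and (on or h or hit))) and ((not (on or h)) -> ((on or h) and h)))))) and (hit -> (((on or d) -> (d and (d or hit))) and ((not (on or d)) -> (d and h))))
So before the loop: ((not hit) -> (((not hit) -> (((not hit) -> (((not hit) -> (hit and ((on or h) -> ((on or h) and (on or h or hit))) and ((not (on or h)) -> ((on or h) and h)))) and (hit -> (((on or h) -> ((on or h) and (on or h or hit))) and ((not (on or h)) -> ((on or h) and h)))))) and (hit -> (((on or h) -> ((on or h) and (on or h or hit))) and ((not (on or h)) -> ((on or h) and h)))))) and (hit -> (((on or h) -> ((on or h) and (on or h or hit))) and ((not (on or h)) -> ((on or h) and h)))))) and (hit -> (((on or d) -> (d and (d or hit))) and ((not (on or d)) -> (d and h))))
Before assert not (not d): d and ((not hit) -> (((not hit) -> (((not hit) -> (((not hit) -> (hit and ((on or h) -> ((on or h) and (on or h or hit))) and ((not (on or h)) -> ((on or h) and h)))) and (hit -> (((on or h) -> ((on or h) and (on or h or hit))) and ((not (on or h)) -> ((on or h) and h)))))) and (hit -> (((on or h) -> ((on or h) and (on or h or hit))) and ((not (on or h)) -> ((on or h) and h)))))) and (hit -> (((on or h) -> ((on or h) and (on or h or hit))) and ((not (on or h)) -> ((on or h) and h)))))) and (hit -> (((on or d) -> (d and (d or hit))) and ((not (on or d)) -> (d and h))))
Answer: WP = d and ((not hit) -> (((not hit) -> (((not hit) -> (((not hit) -> (hit and ((on or h) -> ((on or h) and (on or h or hit))) and ((not (on or h)) -> ((on or h) and h)))) and (hit -> (((on or h) -> ((on or h) and (on or h or hit))) and ((not (on or h)) -> ((on or h) and h)))))) and (hit -> (((on or h) -> ((on or h) and (on or h or hit))) and ((not (on or h)) -> ((on or h) and h)))))) and (hit -> (((on or h) -> ((on or h) and (on or h or hit))) and ((not (on or h)) -> ((on or h) and h)))))) and (hit -> (((on or d) -> (d and (d or hit))) and ((not (on or d)) -> (d and h))))


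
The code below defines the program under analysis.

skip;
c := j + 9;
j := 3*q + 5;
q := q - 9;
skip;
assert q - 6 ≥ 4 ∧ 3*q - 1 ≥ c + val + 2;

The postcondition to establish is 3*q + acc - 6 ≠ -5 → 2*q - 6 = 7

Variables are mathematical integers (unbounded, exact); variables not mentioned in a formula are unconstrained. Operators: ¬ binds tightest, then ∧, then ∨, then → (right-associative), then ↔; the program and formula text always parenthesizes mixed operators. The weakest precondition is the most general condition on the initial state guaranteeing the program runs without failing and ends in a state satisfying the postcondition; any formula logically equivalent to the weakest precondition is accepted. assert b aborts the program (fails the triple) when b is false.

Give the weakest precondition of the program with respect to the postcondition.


Working backward. After the program, the postcondition 3*q + acc - 6 ≠ -5 → 2*q - 6 = 7 must hold; in canonical form it is acc + 3*q ≠ 1 → 2*q = 13.
Before assert q - 6 ≥ 4 ∧ 3*q - 1 ≥ c + val + 2: q ≥ 10 ∧ 3*q ≥ c + val + 3 ∧ (acc + 3*q ≠ 1 → 2*q = 13)
Before skip: q ≥ 10 ∧ 3*q ≥ c + val + 3 ∧ (acc + 3*q ≠ 1 → 2*q = 13)
Before q := q - 9: q ≥ 19 ∧ 3*q ≥ c + val + 30 ∧ (acc + 3*q ≠ 28 → 2*q = 31)
Before j := 3*q + 5: q ≥ 19 ∧ 3*q ≥ c + val + 30 ∧ (acc + 3*q ≠ 28 → 2*q = 31)
Before c := j + 9: q ≥ 19 ∧ 3*q ≥ j + val + 39 ∧ (acc + 3*q ≠ 28 → 2*q = 31)
Before skip: q ≥ 19 ∧ 3*q ≥ j + val + 39 ∧ (acc + 3*q ≠ 28 → 2*q = 31)
Answer: WP = q ≥ 19 ∧ 3*q ≥ j + val + 39 ∧ (acc + 3*q ≠ 28 → 2*q = 31)


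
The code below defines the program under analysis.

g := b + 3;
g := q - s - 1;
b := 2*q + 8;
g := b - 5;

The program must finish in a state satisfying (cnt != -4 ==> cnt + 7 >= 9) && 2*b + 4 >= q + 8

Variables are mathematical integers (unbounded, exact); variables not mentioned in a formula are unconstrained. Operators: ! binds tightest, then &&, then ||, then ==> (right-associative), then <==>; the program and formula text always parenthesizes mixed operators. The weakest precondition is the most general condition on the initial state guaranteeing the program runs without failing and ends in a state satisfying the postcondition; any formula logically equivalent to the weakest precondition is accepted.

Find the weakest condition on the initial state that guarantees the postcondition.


Working backward. After the program, the postcondition (cnt != -4 ==> cnt + 7 >= 9) && 2*b + 4 >= q + 8 must hold; in canonical form it is (cnt != -4 ==> cnt >= 2) && 2*b >= q + 4.
Before g := b - 5: (cnt != -4 ==> cnt >= 2) && 2*b >= q + 4
Before b := 2*q + 8: (cnt != -4 ==> cnt >= 2) && 3*q >= -12
Before g := q - s - 1: (cnt != -4 ==> cnt >= 2) && 3*q >= -12
Before g := b + 3: (cnt != -4 ==> cnt >= 2) && 3*q >= -12
Answer: WP = (cnt != -4 ==> cnt >= 2) && 3*q >= -12


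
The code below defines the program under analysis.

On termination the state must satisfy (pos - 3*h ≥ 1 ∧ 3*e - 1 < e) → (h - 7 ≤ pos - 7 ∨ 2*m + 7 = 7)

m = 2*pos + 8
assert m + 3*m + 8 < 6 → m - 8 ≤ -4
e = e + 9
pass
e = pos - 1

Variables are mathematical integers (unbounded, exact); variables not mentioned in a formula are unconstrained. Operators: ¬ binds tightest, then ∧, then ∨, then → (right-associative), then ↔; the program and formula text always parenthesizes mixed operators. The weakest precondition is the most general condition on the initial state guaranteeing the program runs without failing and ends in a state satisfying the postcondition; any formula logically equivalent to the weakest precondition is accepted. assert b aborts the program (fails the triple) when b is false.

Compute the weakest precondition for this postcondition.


Working backward. After the program, the postcondition (pos - 3*h ≥ 1 ∧ 3*e - 1 < e) → (h - 7 ≤ pos - 7 ∨ 2*m + 7 = 7) must hold; in canonical form it is (pos ≥ 3*h + 1 ∧ 2*e < 1) → (h ≤ pos ∨ 2*m = 0).
Before e := pos - 1: (pos ≥ 3*h + 1 ∧ 2*pos < 3) → (h ≤ pos ∨ 2*m = 0)
Before skip: (pos ≥ 3*h + 1 ∧ 2*pos < 3) → (h ≤ pos ∨ 2*m = 0)
Before e := e + 9: (pos ≥ 3*h + 1 ∧ 2*pos < 3) → (h ≤ pos ∨ 2*m = 0)
Before assert m + 3*m + 8 < 6 → m - 8 ≤ -4: (4*m < -2 → m ≤ 4) ∧ ((pos ≥ 3*h + 1 ∧ 2*pos < 3) → (h ≤ pos ∨ 2*m = 0))
Before m := 2*pos + 8: (8*pos < -34 → 2*pos ≤ -4) ∧ ((pos ≥ 3*h + 1 ∧ 2*pos < 3) → (h ≤ pos ∨ 4*pos = -16))
Answer: WP = (8*pos < -34 → 2*pos ≤ -4) ∧ ((pos ≥ 3*h + 1 ∧ 2*pos < 3) → (h ≤ pos ∨ 4*pos = -16))


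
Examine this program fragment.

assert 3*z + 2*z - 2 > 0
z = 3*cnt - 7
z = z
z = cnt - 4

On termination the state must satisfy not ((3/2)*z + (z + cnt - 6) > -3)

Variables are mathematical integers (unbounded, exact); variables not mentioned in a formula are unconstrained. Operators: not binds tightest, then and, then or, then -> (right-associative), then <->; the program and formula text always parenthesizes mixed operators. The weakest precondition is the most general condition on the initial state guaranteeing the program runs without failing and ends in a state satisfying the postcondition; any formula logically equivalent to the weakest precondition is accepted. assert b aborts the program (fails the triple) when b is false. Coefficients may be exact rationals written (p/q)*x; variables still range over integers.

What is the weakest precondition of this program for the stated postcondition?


Working backward. After the program, the postcondition not ((3/2)*z + (z + cnt - 6) > -3) must hold; in canonical form it is not (cnt + (5/2)*z > 3).
Before z := cnt - 4: not ((7/2)*cnt > 13)
Before z := z: not ((7/2)*cnt > 13)
Before z := 3*cnt - 7: not ((7/2)*cnt > 13)
Before assert 3*z + 2*z - 2 > 0: 5*z > 2 and (not ((7/2)*cnt > 13))
Answer: WP = 5*z > 2 and (not ((7/2)*cnt > 13))


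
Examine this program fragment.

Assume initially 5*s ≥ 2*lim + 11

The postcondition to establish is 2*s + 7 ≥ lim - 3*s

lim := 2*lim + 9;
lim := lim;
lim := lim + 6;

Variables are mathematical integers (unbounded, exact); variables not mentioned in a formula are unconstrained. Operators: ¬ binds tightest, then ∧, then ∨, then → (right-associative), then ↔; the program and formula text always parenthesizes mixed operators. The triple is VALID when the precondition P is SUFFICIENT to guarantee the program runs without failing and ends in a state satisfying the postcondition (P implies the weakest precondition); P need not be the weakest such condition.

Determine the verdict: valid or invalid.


Working backward. After the program, the postcondition 2*s + 7 ≥ lim - 3*s must hold; in canonical form it is 5*s ≥ lim - 7.
Before lim := lim + 6: 5*s ≥ lim - 1
Before lim := lim: 5*s ≥ lim - 1
Before lim := 2*lim + 9: 5*s ≥ 2*lim + 8
The weakest precondition is 5*s ≥ 2*lim + 8.
Check whether 5*s ≥ 2*lim + 11 implies it.
Every state satisfying the precondition satisfies the weakest precondition: the implication holds.
Answer: valid


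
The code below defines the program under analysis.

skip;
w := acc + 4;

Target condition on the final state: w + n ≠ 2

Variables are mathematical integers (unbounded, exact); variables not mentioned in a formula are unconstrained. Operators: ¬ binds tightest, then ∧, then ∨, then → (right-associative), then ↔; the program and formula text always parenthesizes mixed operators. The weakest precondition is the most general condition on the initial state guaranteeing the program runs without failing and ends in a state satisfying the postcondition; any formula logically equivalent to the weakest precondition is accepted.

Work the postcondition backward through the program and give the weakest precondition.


Working backward. After the program, the postcondition w + n ≠ 2 must hold; in canonical form it is n + w ≠ 2.
Before w := acc + 4: acc + n ≠ -2
Before skip: acc + n ≠ -2
Answer: WP = acc + n ≠ -2


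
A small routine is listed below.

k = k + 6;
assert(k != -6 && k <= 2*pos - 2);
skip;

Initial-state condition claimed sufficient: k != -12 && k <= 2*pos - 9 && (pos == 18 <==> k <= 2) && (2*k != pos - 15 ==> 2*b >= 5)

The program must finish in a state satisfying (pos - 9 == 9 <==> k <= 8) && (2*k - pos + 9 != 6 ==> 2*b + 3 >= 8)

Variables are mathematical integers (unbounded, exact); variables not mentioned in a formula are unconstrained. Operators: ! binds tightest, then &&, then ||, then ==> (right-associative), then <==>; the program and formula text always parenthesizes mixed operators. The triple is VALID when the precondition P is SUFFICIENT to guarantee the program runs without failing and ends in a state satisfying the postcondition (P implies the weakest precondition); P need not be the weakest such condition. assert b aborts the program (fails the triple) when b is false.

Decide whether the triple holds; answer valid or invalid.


Working backward. After the program, the postcondition (pos - 9 == 9 <==> k <= 8) && (2*k - pos + 9 != 6 ==> 2*b + 3 >= 8) must hold; in canonical form it is (pos == 18 <==> k <= 8) && (2*k != pos - 3 ==> 2*b >= 5).
Before skip: (pos == 18 <==> k <= 8) && (2*k != pos - 3 ==> 2*b >= 5)
Before assert k != -6 && k <= 2*pos - 2: k != -6 && k <= 2*pos - 2 && (pos == 18 <==> k <= 8) && (2*k != pos - 3 ==> 2*b >= 5)
Before k := k + 6: k != -12 && k <= 2*pos - 8 && (pos == 18 <==> k <= 2) && (2*k != pos - 15 ==> 2*b >= 5)
The weakest precondition is k != -12 && k <= 2*pos - 8 && (pos == 18 <==> k <= 2) && (2*k != pos - 15 ==> 2*b >= 5).
Check whether k != -12 && k <= 2*pos - 9 && (pos == 18 <==> k <= 2) && (2*k != pos - 15 ==> 2*b >= 5) implies it.
Every state satisfying the precondition satisfies the weakest precondition: the implication holds.
Answer: valid


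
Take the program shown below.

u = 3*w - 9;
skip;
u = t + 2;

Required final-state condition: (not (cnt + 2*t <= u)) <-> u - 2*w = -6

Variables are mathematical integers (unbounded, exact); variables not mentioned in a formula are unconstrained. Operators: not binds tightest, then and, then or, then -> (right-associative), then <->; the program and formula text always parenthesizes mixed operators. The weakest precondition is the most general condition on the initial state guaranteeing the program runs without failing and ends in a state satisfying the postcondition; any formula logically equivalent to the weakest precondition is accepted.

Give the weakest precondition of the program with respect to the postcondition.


Working backward. After the program, the postcondition (not (cnt + 2*t <= u)) <-> u - 2*w = -6 must hold; in canonical form it is (not (cnt + 2*t <= u)) <-> u = 2*w - 6.
Before u := t + 2: (not (cnt + t <= 2)) <-> t = 2*w - 8
Before skip: (not (cnt + t <= 2)) <-> t = 2*w - 8
Before u := 3*w - 9: (not (cnt + t <= 2)) <-> t = 2*w - 8
Answer: WP = (not (cnt + t <= 2)) <-> t = 2*w - 8


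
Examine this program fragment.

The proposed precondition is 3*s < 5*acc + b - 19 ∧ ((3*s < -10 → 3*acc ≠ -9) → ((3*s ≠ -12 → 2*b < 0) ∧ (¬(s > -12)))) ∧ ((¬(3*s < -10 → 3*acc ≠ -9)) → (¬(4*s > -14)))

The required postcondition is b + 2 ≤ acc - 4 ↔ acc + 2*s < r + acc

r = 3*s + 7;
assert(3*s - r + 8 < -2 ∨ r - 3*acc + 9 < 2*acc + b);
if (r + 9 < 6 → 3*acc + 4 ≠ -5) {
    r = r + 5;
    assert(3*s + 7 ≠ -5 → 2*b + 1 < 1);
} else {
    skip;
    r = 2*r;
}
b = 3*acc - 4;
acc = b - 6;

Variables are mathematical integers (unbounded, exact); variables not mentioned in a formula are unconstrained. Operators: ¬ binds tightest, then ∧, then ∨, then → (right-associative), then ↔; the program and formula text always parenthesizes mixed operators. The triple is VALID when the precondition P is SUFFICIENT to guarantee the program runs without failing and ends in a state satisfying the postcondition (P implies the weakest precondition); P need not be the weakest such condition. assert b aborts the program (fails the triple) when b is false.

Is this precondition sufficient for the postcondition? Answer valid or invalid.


Working backward. After the program, the postcondition b + 2 ≤ acc - 4 ↔ acc + 2*s < r + acc must hold; in canonical form it is b ≤ acc - 6 ↔ 2*s < r.
Before acc := b - 6: ¬(2*s < r)
Before b := 3*acc - 4: ¬(2*s < r)
Then branch requires (3*s ≠ -12 → 2*b < 0) ∧ (¬(2*s < r + 5)); else branch requires ¬(2*s < 2*r).
Before the if: ((r < -3 → 3*acc ≠ -9) → ((3*s ≠ -12 → 2*b < 0) ∧ (¬(2*s < r + 5)))) ∧ ((¬(r < -3 → 3*acc ≠ -9)) → (¬(2*s < 2*r)))
Before assert 3*s - r + 8 < -2 ∨ r - 3*acc + 9 < 2*acc + b: (3*s < r - 10 ∨ r < 5*acc + b - 9) ∧ ((r < -3 → 3*acc ≠ -9) → ((3*s ≠ -12 → 2*b < 0) ∧ (¬(2*s < r + 5)))) ∧ ((¬(r < -3 → 3*acc ≠ -9)) → (¬(2*s < 2*r)))
Before r := 3*s + 7: 3*s < 5*acc + b - 16 ∧ ((3*s < -10 → 3*acc ≠ -9) → ((3*s ≠ -12 → 2*b < 0) ∧ (¬(s > -12)))) ∧ ((¬(3*s < -10 → 3*acc ≠ -9)) → (¬(4*s > -14)))
The weakest precondition is 3*s < 5*acc + b - 16 ∧ ((3*s < -10 → 3*acc ≠ -9) → ((3*s ≠ -12 → 2*b < 0) ∧ (¬(s > -12)))) ∧ ((¬(3*s < -10 → 3*acc ≠ -9)) → (¬(4*s > -14))).
Check whether 3*s < 5*acc + b - 19 ∧ ((3*s < -10 → 3*acc ≠ -9) → ((3*s ≠ -12 → 2*b < 0) ∧ (¬(s > -12)))) ∧ ((¬(3*s < -10 → 3*acc ≠ -9)) → (¬(4*s > -14))) implies it.
Every state satisfying the precondition satisfies the weakest precondition: the implication holds.
Answer: valid


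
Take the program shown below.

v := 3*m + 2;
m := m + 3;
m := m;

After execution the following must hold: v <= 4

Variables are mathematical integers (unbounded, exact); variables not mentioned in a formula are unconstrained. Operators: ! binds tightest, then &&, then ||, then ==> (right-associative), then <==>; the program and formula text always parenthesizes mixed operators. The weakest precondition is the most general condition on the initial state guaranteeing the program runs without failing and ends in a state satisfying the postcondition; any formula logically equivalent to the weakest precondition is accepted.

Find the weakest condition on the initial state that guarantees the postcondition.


Working backward. After the program, v <= 4 must hold.
Before m := m: v <= 4
Before m := m + 3: v <= 4
Before v := 3*m + 2: 3*m <= 2
Answer: WP = 3*m <= 2


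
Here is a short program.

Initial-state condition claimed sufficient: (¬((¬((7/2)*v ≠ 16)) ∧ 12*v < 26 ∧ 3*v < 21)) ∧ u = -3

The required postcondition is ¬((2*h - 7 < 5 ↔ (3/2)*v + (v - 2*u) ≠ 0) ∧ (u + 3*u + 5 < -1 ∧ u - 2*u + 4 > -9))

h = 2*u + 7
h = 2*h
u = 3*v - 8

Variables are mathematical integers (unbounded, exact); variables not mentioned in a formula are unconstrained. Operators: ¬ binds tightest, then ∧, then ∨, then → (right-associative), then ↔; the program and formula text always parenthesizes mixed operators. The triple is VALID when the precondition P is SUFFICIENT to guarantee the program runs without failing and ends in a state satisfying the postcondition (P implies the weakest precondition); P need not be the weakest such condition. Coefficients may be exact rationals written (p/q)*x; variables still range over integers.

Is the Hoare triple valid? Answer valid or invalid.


Working backward. After the program, the postcondition ¬((2*h - 7 < 5 ↔ (3/2)*v + (v - 2*u) ≠ 0) ∧ (u + 3*u + 5 < -1 ∧ u - 2*u + 4 > -9)) must hold; in canonical form it is ¬((2*h < 12 ↔ (5/2)*v ≠ 2*u) ∧ 4*u < -6 ∧ u < 13).
Before u := 3*v - 8: ¬((2*h < 12 ↔ (7/2)*v ≠ 16) ∧ 12*v < 26 ∧ 3*v < 21)
Before h := 2*h: ¬((4*h < 12 ↔ (7/2)*v ≠ 16) ∧ 12*v < 26 ∧ 3*v < 21)
Before h := 2*u + 7: ¬((8*u < -16 ↔ (7/2)*v ≠ 16) ∧ 12*v < 26 ∧ 3*v < 21)
The weakest precondition is ¬((8*u < -16 ↔ (7/2)*v ≠ 16) ∧ 12*v < 26 ∧ 3*v < 21).
Check whether (¬((¬((7/2)*v ≠ 16)) ∧ 12*v < 26 ∧ 3*v < 21)) ∧ u = -3 implies it.
Countermodel: at the initial state u = -3, v = 0, the precondition holds but the weakest precondition fails.
Answer: invalid


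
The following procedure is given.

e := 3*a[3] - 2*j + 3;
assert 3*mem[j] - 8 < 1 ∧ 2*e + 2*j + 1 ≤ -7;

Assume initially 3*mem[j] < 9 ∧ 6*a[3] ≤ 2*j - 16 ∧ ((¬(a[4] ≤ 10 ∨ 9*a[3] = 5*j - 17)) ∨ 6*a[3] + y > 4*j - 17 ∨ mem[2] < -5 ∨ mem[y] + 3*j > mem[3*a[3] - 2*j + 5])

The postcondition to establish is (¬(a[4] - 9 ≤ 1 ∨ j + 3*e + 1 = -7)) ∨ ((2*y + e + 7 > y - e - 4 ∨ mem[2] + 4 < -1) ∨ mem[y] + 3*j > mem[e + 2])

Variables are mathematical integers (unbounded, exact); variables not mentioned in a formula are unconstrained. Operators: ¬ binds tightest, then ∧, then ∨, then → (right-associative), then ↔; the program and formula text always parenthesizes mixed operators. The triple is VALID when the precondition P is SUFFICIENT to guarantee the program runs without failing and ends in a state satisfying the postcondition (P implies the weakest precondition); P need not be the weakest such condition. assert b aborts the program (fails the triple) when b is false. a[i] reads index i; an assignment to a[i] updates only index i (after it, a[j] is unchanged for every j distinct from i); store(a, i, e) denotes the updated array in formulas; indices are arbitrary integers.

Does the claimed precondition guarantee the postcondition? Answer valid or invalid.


Working backward. After the program, the postcondition (¬(a[4] - 9 ≤ 1 ∨ j + 3*e + 1 = -7)) ∨ ((2*y + e + 7 > y - e - 4 ∨ mem[2] + 4 < -1) ∨ mem[y] + 3*j > mem[e + 2]) must hold; in canonical form it is (¬(a[4] ≤ 10 ∨ 3*e + j = -8)) ∨ 2*e + y > -11 ∨ mem[2] < -5 ∨ mem[y] + 3*j > mem[e + 2].
Before assert 3*mem[j] - 8 < 1 ∧ 2*e + 2*j + 1 ≤ -7: 3*mem[j] < 9 ∧ 2*e + 2*j ≤ -8 ∧ ((¬(a[4] ≤ 10 ∨ 3*e + j = -8)) ∨ 2*e + y > -11 ∨ mem[2] < -5 ∨ mem[y] + 3*j > mem[e + 2])
Before e := 3*a[3] - 2*j + 3: 3*mem[j] < 9 ∧ 6*a[3] ≤ 2*j - 14 ∧ ((¬(a[4] ≤ 10 ∨ 9*a[3] = 5*j - 17)) ∨ 6*a[3] + y > 4*j - 17 ∨ mem[2] < -5 ∨ mem[y] + 3*j > mem[3*a[3] - 2*j + 5])
The weakest precondition is 3*mem[j] < 9 ∧ 6*a[3] ≤ 2*j - 14 ∧ ((¬(a[4] ≤ 10 ∨ 9*a[3] = 5*j - 17)) ∨ 6*a[3] + y > 4*j - 17 ∨ mem[2] < -5 ∨ mem[y] + 3*j > mem[3*a[3] - 2*j + 5]).
Check whether 3*mem[j] < 9 ∧ 6*a[3] ≤ 2*j - 16 ∧ ((¬(a[4] ≤ 10 ∨ 9*a[3] = 5*j - 17)) ∨ 6*a[3] + y > 4*j - 17 ∨ mem[2] < -5 ∨ mem[y] + 3*j > mem[3*a[3] - 2*j + 5]) implies it.
Every state satisfying the precondition satisfies the weakest precondition: the implication holds.
Answer: valid


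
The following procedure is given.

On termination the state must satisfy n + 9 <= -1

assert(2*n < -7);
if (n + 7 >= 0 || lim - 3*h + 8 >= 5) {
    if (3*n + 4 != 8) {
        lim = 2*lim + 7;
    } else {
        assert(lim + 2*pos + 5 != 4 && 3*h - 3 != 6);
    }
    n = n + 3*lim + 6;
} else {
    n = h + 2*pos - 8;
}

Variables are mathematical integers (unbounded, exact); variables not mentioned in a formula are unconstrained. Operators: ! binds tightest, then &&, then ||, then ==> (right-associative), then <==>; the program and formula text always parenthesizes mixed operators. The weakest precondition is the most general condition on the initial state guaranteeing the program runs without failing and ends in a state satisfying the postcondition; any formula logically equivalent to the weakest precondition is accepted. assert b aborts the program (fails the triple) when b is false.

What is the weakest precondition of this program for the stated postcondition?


Working backward. After the program, the postcondition n + 9 <= -1 must hold; in canonical form it is n <= -10.
Then branch requires (3*n != 4 ==> 6*lim + n <= -37) && ((!(3*n != 4)) ==> (lim + 2*pos != -1 && 3*h != 9 && 3*lim + n <= -16)); else branch requires h + 2*pos <= -2.
Before the if: ((n >= -7 || lim >= 3*h - 3) ==> ((3*n != 4 ==> 6*lim + n <= -37) && ((!(3*n != 4)) ==> (lim + 2*pos != -1 && 3*h != 9 && 3*lim + n <= -16)))) && ((!(n >= -7 || lim >= 3*h - 3)) ==> h + 2*pos <= -2)
Before assert 2*n < -7: 2*n < -7 && ((n >= -7 || lim >= 3*h - 3) ==> ((3*n != 4 ==> 6*lim + n <= -37) && ((!(3*n != 4)) ==> (lim + 2*pos != -1 && 3*h != 9 && 3*lim + n <= -16)))) && ((!(n >= -7 || lim >= 3*h - 3)) ==> h + 2*pos <= -2)
Answer: WP = 2*n < -7 && ((n >= -7 || lim >= 3*h - 3) ==> ((3*n != 4 ==> 6*lim + n <= -37) && ((!(3*n != 4)) ==> (lim + 2*pos != -1 && 3*h != 9 && 3*lim + n <= -16)))) && ((!(n >= -7 || lim >= 3*h - 3)) ==> h + 2*pos <= -2)


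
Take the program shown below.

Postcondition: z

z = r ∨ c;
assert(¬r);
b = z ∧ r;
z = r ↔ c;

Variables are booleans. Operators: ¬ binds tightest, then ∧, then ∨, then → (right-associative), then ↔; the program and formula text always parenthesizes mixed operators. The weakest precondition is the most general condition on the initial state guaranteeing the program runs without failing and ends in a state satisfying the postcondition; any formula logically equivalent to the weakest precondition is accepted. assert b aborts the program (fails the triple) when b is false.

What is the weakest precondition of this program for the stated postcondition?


Working backward. After the program, z must hold.
Before z := r ↔ c: r ↔ c
Before b := z ∧ r: r ↔ c
Before assert ¬r: (¬r) ∧ (r ↔ c)
Before z := r ∨ c: (¬r) ∧ (r ↔ c)
Answer: WP = (¬r) ∧ (r ↔ c)


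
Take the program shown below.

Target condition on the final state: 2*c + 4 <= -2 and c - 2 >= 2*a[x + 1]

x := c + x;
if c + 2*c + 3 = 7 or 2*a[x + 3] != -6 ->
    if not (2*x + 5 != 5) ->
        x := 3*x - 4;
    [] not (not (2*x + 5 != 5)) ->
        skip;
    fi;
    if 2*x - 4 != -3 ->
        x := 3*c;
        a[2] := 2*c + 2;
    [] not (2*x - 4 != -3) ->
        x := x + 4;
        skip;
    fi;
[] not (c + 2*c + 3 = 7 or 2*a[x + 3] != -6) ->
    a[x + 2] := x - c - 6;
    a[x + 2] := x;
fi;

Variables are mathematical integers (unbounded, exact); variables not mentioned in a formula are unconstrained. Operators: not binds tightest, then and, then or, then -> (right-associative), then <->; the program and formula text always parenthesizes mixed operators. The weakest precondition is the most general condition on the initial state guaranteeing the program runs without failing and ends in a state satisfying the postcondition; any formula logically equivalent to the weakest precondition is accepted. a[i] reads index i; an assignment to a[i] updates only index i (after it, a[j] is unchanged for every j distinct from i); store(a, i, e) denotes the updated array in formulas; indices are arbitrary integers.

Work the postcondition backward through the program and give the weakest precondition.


Working backward. After the program, the postcondition 2*c + 4 <= -2 and c - 2 >= 2*a[x + 1] must hold; in canonical form it is 2*c <= -6 and c >= 2*a[x + 1] + 2.
Then branch requires ((not (2*x != 0)) -> ((6*x != 9 -> (2*c <= -6 and c >= 2*store(a, 2, 2*c + 2)[3*c + 1] + 2)) and ((not (6*x != 9)) -> (2*c <= -6 and c >= 2*a[3*x + 1] + 2)))) and (2*x != 0 -> ((2*x != 1 -> (2*c <= -6 and c >= 2*store(a, 2, 2*c + 2)[3*c + 1] + 2)) and ((not (2*x != 1)) -> (2*c <= -6 and c >= 2*a[x + 5] + 2)))); else branch requires 2*c <= -6 and c >= 2*store(store(a, x + 2, -c + x - 6), x + 2, x)[x + 1] + 2.
Before the if: ((3*c = 4 or 2*a[x + 3] != -6) -> (((not (2*x != 0)) -> ((6*x != 9 -> (2*c <= -6 and c >= 2*store(a, 2, 2*c + 2)[3*c + 1] + 2)) and ((not (6*x != 9)) -> (2*c <= -6 and c >= 2*a[3*x + 1] + 2)))) and (2*x != 0 -> ((2*x != 1 -> (2*c <= -6 and c >= 2*store(a, 2, 2*c + 2)[3*c + 1] + 2)) and ((not (2*x != 1)) -> (2*c <= -6 and c >= 2*a[x + 5] + 2)))))) and ((not (3*c = 4 or 2*a[x + 3] != -6)) -> (2*c <= -6 and c >= 2*store(store(a, x + 2, -c + x - 6), x + 2, x)[x + 1] + 2))
Before x := c + x: ((3*c = 4 or 2*a[c + x + 3] != -6) -> (((not (2*c + 2*x != 0)) -> ((6*c + 6*x != 9 -> (2*c <= -6 and c >= 2*store(a, 2, 2*c + 2)[3*c + 1] + 2)) and ((not (6*c + 6*x != 9)) -> (2*c <= -6 and c >= 2*a[3*c + 3*x + 1] + 2)))) and (2*c + 2*x != 0 -> ((2*c + 2*x != 1 -> (2*c <= -6 and c >= 2*store(a, 2, 2*c + 2)[3*c + 1] + 2)) and ((not (2*c + 2*x != 1)) -> (2*c <= -6 and c >= 2*a[c + x + 5] + 2)))))) and ((not (3*c = 4 or 2*a[c + x + 3] != -6)) -> (2*c <= -6 and c >= 2*store(store(a, c + x + 2, x - 6), c + x + 2, c + x)[c + x + 1] + 2))
Answer: WP = ((3*c = 4 or 2*a[c + x + 3] != -6) -> (((not (2*c + 2*x != 0)) -> ((6*c + 6*x != 9 -> (2*c <= -6 and c >= 2*store(a, 2, 2*c + 2)[3*c + 1] + 2)) and ((not (6*c + 6*x != 9)) -> (2*c <= -6 and c >= 2*a[3*c + 3*x + 1] + 2)))) and (2*c + 2*x != 0 -> ((2*c + 2*x != 1 -> (2*c <= -6 and c >= 2*store(a, 2, 2*c + 2)[3*c + 1] + 2)) and ((not (2*c + 2*x != 1)) -> (2*c <= -6 and c >= 2*a[c + x + 5] + 2)))))) and ((not (3*c = 4 or 2*a[c + x + 3] != -6)) -> (2*c <= -6 and c >= 2*store(store(a, c + x + 2, x - 6), c + x + 2, c + x)[c + x + 1] + 2))


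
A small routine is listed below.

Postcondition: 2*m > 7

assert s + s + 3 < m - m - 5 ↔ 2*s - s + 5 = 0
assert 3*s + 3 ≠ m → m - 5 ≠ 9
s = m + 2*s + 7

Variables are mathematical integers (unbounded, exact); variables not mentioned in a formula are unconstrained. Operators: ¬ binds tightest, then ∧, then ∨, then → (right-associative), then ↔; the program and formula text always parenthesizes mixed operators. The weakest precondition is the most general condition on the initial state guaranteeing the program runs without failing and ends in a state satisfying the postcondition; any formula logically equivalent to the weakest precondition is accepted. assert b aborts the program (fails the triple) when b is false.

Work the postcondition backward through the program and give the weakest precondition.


Working backward. After the program, 2*m > 7 must hold.
Before s := m + 2*s + 7: 2*m > 7
Before assert 3*s + 3 ≠ m → m - 5 ≠ 9: (3*s ≠ m - 3 → m ≠ 14) ∧ 2*m > 7
Before assert s + s + 3 < m - m - 5 ↔ 2*s - s + 5 = 0: (2*s < -8 ↔ s = -5) ∧ (3*s ≠ m - 3 → m ≠ 14) ∧ 2*m > 7
Answer: WP = (2*s < -8 ↔ s = -5) ∧ (3*s ≠ m - 3 → m ≠ 14) ∧ 2*m > 7


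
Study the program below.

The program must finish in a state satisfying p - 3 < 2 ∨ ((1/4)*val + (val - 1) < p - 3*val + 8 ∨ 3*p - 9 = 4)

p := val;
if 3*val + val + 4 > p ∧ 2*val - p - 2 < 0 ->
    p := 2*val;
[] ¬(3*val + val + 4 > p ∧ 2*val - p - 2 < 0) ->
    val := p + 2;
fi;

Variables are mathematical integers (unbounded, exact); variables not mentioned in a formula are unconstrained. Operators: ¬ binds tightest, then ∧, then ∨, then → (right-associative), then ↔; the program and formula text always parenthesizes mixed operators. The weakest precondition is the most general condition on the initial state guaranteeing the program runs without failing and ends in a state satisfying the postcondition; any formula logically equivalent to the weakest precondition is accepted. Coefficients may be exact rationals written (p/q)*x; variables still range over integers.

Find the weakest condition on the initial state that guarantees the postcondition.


Working backward. After the program, the postcondition p - 3 < 2 ∨ ((1/4)*val + (val - 1) < p - 3*val + 8 ∨ 3*p - 9 = 4) must hold; in canonical form it is p < 5 ∨ (17/4)*val < p + 9 ∨ 3*p = 13.
Then branch requires 2*val < 5 ∨ (9/4)*val < 9 ∨ 6*val = 13; else branch requires p < 5 ∨ (13/4)*p < 1/2 ∨ 3*p = 13.
Before the if: ((4*val > p - 4 ∧ 2*val < p + 2) → (2*val < 5 ∨ (9/4)*val < 9 ∨ 6*val = 13)) ∧ ((¬(4*val > p - 4 ∧ 2*val < p + 2)) → (p < 5 ∨ (13/4)*p < 1/2 ∨ 3*p = 13))
Before p := val: ((3*val > -4 ∧ val < 2) → (2*val < 5 ∨ (9/4)*val < 9 ∨ 6*val = 13)) ∧ ((¬(3*val > -4 ∧ val < 2)) → (val < 5 ∨ (13/4)*val < 1/2 ∨ 3*val = 13))
Answer: WP = ((3*val > -4 ∧ val < 2) → (2*val < 5 ∨ (9/4)*val < 9 ∨ 6*val = 13)) ∧ ((¬(3*val > -4 ∧ val < 2)) → (val < 5 ∨ (13/4)*val < 1/2 ∨ 3*val = 13))


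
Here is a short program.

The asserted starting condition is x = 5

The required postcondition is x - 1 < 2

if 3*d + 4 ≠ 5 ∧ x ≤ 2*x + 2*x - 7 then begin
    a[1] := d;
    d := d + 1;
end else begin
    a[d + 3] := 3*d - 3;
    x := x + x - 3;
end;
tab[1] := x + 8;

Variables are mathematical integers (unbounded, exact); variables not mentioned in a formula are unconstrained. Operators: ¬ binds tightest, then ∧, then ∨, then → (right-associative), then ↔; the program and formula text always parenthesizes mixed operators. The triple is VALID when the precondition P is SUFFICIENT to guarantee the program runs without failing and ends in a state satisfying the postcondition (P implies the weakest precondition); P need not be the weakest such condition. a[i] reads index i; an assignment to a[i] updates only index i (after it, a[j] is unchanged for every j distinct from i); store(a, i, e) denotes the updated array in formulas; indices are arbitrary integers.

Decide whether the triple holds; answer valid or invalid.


Working backward. After the program, the postcondition x - 1 < 2 must hold; in canonical form it is x < 3.
Before tab[1] := x + 8: x < 3
Then branch requires x < 3; else branch requires 2*x < 6.
Before the if: ((3*d ≠ 1 ∧ 3*x ≥ 7) → x < 3) ∧ ((¬(3*d ≠ 1 ∧ 3*x ≥ 7)) → 2*x < 6)
The weakest precondition is ((3*d ≠ 1 ∧ 3*x ≥ 7) → x < 3) ∧ ((¬(3*d ≠ 1 ∧ 3*x ≥ 7)) → 2*x < 6).
Check whether x = 5 implies it.
Countermodel: at the initial state d = 0, x = 5, the precondition holds but the weakest precondition fails.
Answer: invalid


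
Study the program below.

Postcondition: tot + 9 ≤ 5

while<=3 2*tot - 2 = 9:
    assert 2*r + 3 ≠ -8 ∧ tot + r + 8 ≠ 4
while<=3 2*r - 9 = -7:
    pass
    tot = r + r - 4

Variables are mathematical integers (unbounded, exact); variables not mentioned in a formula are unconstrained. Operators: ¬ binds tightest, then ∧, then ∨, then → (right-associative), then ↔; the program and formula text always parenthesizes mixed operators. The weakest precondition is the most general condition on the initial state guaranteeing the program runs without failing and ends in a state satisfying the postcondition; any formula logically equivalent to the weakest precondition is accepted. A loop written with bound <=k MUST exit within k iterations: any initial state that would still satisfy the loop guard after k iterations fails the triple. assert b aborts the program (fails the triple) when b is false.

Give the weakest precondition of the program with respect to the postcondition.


Working backward. After the program, the postcondition tot + 9 ≤ 5 must hold; in canonical form it is tot ≤ -4.
Before the loop (bound <=3), unroll the exhaustion recursion (WP_0 = exit-now case; WP_j = one more guarded iteration, up to j = 3):
  WP_0: (¬(2*r = 2)) ∧ tot ≤ -4
  WP_1: (2*r = 2 → ((¬(2*r = 2)) ∧ 2*r ≤ 0)) ∧ ((¬(2*r = 2)) → tot ≤ -4)
  WP_2: (2*r = 2 → ((2*r = 2 → ((¬(2*r = 2)) ∧ 2*r ≤ 0)) ∧ ((¬(2*r = 2)) → 2*r ≤ 0))) ∧ ((¬(2*r = 2)) → tot ≤ -4)
  WP_3: (2*r = 2 → ((2*r = 2 → ((2*r = 2 → ((¬(2*r = 2)) ∧ 2*r ≤ 0)) ∧ ((¬(2*r = 2)) → 2*r ≤ 0))) ∧ ((¬(2*r = 2)) → 2*r ≤ 0))) ∧ ((¬(2*r = 2)) → tot ≤ -4)
So before the loop: (2*r = 2 → ((2*r = 2 → ((2*r = 2 → ((¬(2*r = 2)) ∧ 2*r ≤ 0)) ∧ ((¬(2*r = 2)) → 2*r ≤ 0))) ∧ ((¬(2*r = 2)) → 2*r ≤ 0))) ∧ ((¬(2*r = 2)) → tot ≤ -4)
Before the loop (bound <=3), unroll the exhaustion recursion (WP_0 = exit-now case; WP_j = one more guarded iteration, up to j = 3):
  WP_0: (¬(2*tot = 11)) ∧ (2*r = 2 → ((2*r = 2 → ((2*r = 2 → ((¬(2*r = 2)) ∧ 2*r ≤ 0)) ∧ ((¬(2*r = 2)) → 2*r ≤ 0))) ∧ ((¬(2*r = 2)) → 2*r ≤ 0))) ∧ ((¬(2*r = 2)) → tot ≤ -4)
  WP_1: (2*tot = 11 → (2*r ≠ -11 ∧ r + tot ≠ -4 ∧ (¬(2*tot = 11)) ∧ (2*r = 2 → ((2*r = 2 → ((2*r = 2 → ((¬(2*r = 2)) ∧ 2*r ≤ 0)) ∧ ((¬(2*r = 2)) → 2*r ≤ 0))) ∧ ((¬(2*r = 2)) → 2*r ≤ 0))) ∧ ((¬(2*r = 2)) → tot ≤ -4))) ∧ ((¬(2*tot = 11)) → ((2*r = 2 → ((2*r = 2 → ((2*r = 2 → ((¬(2*r = 2)) ∧ 2*r ≤ 0)) ∧ ((¬(2*r = 2)) → 2*r ≤ 0))) ∧ ((¬(2*r = 2)) → 2*r ≤ 0))) ∧ ((¬(2*r = 2)) → tot ≤ -4)))
  WP_2: (2*tot = 11 → (2*r ≠ -11 ∧ r + tot ≠ -4 ∧ (2*tot = 11 → (2*r ≠ -11 ∧ r + tot ≠ -4 ∧ (¬(2*tot = 11)) ∧ (2*r = 2 → ((2*r = 2 → ((2*r = 2 → ((¬(2*r = 2)) ∧ 2*r ≤ 0)) ∧ ((¬(2*r = 2)) → 2*r ≤ 0))) ∧ ((¬(2*r = 2)) → 2*r ≤ 0))) ∧ ((¬(2*r = 2)) → tot ≤ -4))) ∧ ((¬(2*tot = 11)) → ((2*r = 2 → ((2*r = 2 → ((2*r = 2 → ((¬(2*r = 2)) ∧ 2*r ≤ 0)) ∧ ((¬(2*r = 2)) → 2*r ≤ 0))) ∧ ((¬(2*r = 2)) → 2*r ≤ 0))) ∧ ((¬(2*r = 2)) → tot ≤ -4))))) ∧ ((¬(2*tot = 11)) → ((2*r = 2 → ((2*r = 2 → ((2*r = 2 → ((¬(2*r = 2)) ∧ 2*r ≤ 0)) ∧ ((¬(2*r = 2)) → 2*r ≤ 0))) ∧ ((¬(2*r = 2)) → 2*r ≤ 0))) ∧ ((¬(2*r = 2)) → tot ≤ -4)))
  WP_3: (2*tot = 11 → (2*r ≠ -11 ∧ r + tot ≠ -4 ∧ (2*tot = 11 → (2*r ≠ -11 ∧ r + tot ≠ -4 ∧ (2*tot = 11 → (2*r ≠ -11 ∧ r + tot ≠ -4 ∧ (¬(2*tot = 11)) ∧ (2*r = 2 → ((2*r = 2 → ((2*r = 2 → ((¬(2*r = 2)) ∧ 2*r ≤ 0)) ∧ ((¬(2*r = 2)) → 2*r ≤ 0))) ∧ ((¬(2*r = 2)) → 2*r ≤ 0))) ∧ ((¬(2*r = 2)) → tot ≤ -4))) ∧ ((¬(2*tot = 11)) → ((2*r = 2 → ((2*r = 2 → ((2*r = 2 → ((¬(2*r = 2)) ∧ 2*r ≤ 0)) ∧ ((¬(2*r = 2)) → 2*r ≤ 0))) ∧ ((¬(2*r = 2)) → 2*r ≤ 0))) ∧ ((¬(2*r = 2)) → tot ≤ -4))))) ∧ ((¬(2*tot = 11)) → ((2*r = 2 → ((2*r = 2 → ((2*r = 2 → ((¬(2*r = 2)) ∧ 2*r ≤ 0)) ∧ ((¬(2*r = 2)) → 2*r ≤ 0))) ∧ ((¬(2*r = 2)) → 2*r ≤ 0))) ∧ ((¬(2*r = 2)) → tot ≤ -4))))) ∧ ((¬(2*tot = 11)) → ((2*r = 2 → ((2*r = 2 → ((2*r = 2 → ((¬(2*r = 2)) ∧ 2*r ≤ 0)) ∧ ((¬(2*r = 2)) → 2*r ≤ 0))) ∧ ((¬(2*r = 2)) → 2*r ≤ 0))) ∧ ((¬(2*r = 2)) → tot ≤ -4)))
So before the loop: (2*tot = 11 → (2*r ≠ -11 ∧ r + tot ≠ -4 ∧ (2*tot = 11 → (2*r ≠ -11 ∧ r + tot ≠ -4 ∧ (2*tot = 11 → (2*r ≠ -11 ∧ r + tot ≠ -4 ∧ (¬(2*tot = 11)) ∧ (2*r = 2 → ((2*r = 2 → ((2*r = 2 → ((¬(2*r = 2)) ∧ 2*r ≤ 0)) ∧ ((¬(2*r = 2)) → 2*r ≤ 0))) ∧ ((¬(2*r = 2)) → 2*r ≤ 0))) ∧ ((¬(2*r = 2)) → tot ≤ -4))) ∧ ((¬(2*tot = 11)) → ((2*r = 2 → ((2*r = 2 → ((2*r = 2 → ((¬(2*r = 2)) ∧ 2*r ≤ 0)) ∧ ((¬(2*r = 2)) → 2*r ≤ 0))) ∧ ((¬(2*r = 2)) → 2*r ≤ 0))) ∧ ((¬(2*r = 2)) → tot ≤ -4))))) ∧ ((¬(2*tot = 11)) → ((2*r = 2 → ((2*r = 2 → ((2*r = 2 → ((¬(2*r = 2)) ∧ 2*r ≤ 0)) ∧ ((¬(2*r = 2)) → 2*r ≤ 0))) ∧ ((¬(2*r = 2)) → 2*r ≤ 0))) ∧ ((¬(2*r = 2)) → tot ≤ -4))))) ∧ ((¬(2*tot = 11)) → ((2*r = 2 → ((2*r = 2 → ((2*r = 2 → ((¬(2*r = 2)) ∧ 2*r ≤ 0)) ∧ ((¬(2*r = 2)) → 2*r ≤ 0))) ∧ ((¬(2*r = 2)) → 2*r ≤ 0))) ∧ ((¬(2*r = 2)) → tot ≤ -4)))
Answer: WP = (2*tot = 11 → (2*r ≠ -11 ∧ r + tot ≠ -4 ∧ (2*tot = 11 → (2*r ≠ -11 ∧ r + tot ≠ -4 ∧ (2*tot = 11 → (2*r ≠ -11 ∧ r + tot ≠ -4 ∧ (¬(2*tot = 11)) ∧ (2*r = 2 → ((2*r = 2 → ((2*r = 2 → ((¬(2*r = 2)) ∧ 2*r ≤ 0)) ∧ ((¬(2*r = 2)) → 2*r ≤ 0))) ∧ ((¬(2*r = 2)) → 2*r ≤ 0))) ∧ ((¬(2*r = 2)) → tot ≤ -4))) ∧ ((¬(2*tot = 11)) → ((2*r = 2 → ((2*r = 2 → ((2*r = 2 → ((¬(2*r = 2)) ∧ 2*r ≤ 0)) ∧ ((¬(2*r = 2)) → 2*r ≤ 0))) ∧ ((¬(2*r = 2)) → 2*r ≤ 0))) ∧ ((¬(2*r = 2)) → tot ≤ -4))))) ∧ ((¬(2*tot = 11)) → ((2*r = 2 → ((2*r = 2 → ((2*r = 2 → ((¬(2*r = 2)) ∧ 2*r ≤ 0)) ∧ ((¬(2*r = 2)) → 2*r ≤ 0))) ∧ ((¬(2*r = 2)) → 2*r ≤ 0))) ∧ ((¬(2*r = 2)) → tot ≤ -4))))) ∧ ((¬(2*tot = 11)) → ((2*r = 2 → ((2*r = 2 → ((2*r = 2 → ((¬(2*r = 2)) ∧ 2*r ≤ 0)) ∧ ((¬(2*r = 2)) → 2*r ≤ 0))) ∧ ((¬(2*r = 2)) → 2*r ≤ 0))) ∧ ((¬(2*r = 2)) → tot ≤ -4)))
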